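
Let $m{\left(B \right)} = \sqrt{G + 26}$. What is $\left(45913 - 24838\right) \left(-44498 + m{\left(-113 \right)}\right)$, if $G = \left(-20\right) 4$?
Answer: $-937795350 + 63225 i \sqrt{6} \approx -9.378 \cdot 10^{8} + 1.5487 \cdot 10^{5} i$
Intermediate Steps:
$G = -80$
$m{\left(B \right)} = 3 i \sqrt{6}$ ($m{\left(B \right)} = \sqrt{-80 + 26} = \sqrt{-54} = 3 i \sqrt{6}$)
$\left(45913 - 24838\right) \left(-44498 + m{\left(-113 \right)}\right) = \left(45913 - 24838\right) \left(-44498 + 3 i \sqrt{6}\right) = 21075 \left(-44498 + 3 i \sqrt{6}\right) = -937795350 + 63225 i \sqrt{6}$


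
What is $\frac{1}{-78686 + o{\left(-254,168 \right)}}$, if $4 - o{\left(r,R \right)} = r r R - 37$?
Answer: $- \frac{1}{10917333} \approx -9.1597 \cdot 10^{-8}$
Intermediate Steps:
$o{\left(r,R \right)} = 41 - R r^{2}$ ($o{\left(r,R \right)} = 4 - \left(r r R - 37\right) = 4 - \left(r^{2} R - 37\right) = 4 - \left(R r^{2} - 37\right) = 4 - \left(-37 + R r^{2}\right) = 41 - R r^{2}$)
$\frac{1}{-78686 + o{\left(-254,168 \right)}} = \frac{1}{-78686 + \left(41 - 168 \left(-254\right)^{2}\right)} = \frac{1}{-78686 + \left(41 - 168 \cdot 64516\right)} = \frac{1}{-78686 + \left(41 - 10838688\right)} = \frac{1}{-78686 - 10838647} = \frac{1}{-10917333} = - \frac{1}{10917333}$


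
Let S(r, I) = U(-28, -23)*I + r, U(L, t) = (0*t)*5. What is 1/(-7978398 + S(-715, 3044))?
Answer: -1/7979113 ≈ -1.2533e-7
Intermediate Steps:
U(L, t) = 0 (U(L, t) = 0*5 = 0)
S(r, I) = r (S(r, I) = 0*I + r = 0 + r = r)
1/(-7978398 + S(-715, 3044)) = 1/(-7978398 - 715) = 1/(-7979113) = -1/7979113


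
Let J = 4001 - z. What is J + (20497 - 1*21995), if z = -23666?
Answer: 26169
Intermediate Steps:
J = 27667 (J = 4001 - 1*(-23666) = 4001 + 23666 = 27667)
J + (20497 - 1*21995) = 27667 + (20497 - 1*21995) = 27667 + (20497 - 21995) = 27667 - 1498 = 26169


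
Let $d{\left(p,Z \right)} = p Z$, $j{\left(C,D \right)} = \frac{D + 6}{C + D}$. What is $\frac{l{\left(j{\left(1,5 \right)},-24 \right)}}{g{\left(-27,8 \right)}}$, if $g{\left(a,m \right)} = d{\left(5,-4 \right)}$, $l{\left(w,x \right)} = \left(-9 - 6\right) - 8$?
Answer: $\frac{23}{20} \approx 1.15$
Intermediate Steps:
$j{\left(C,D \right)} = \frac{6 + D}{C + D}$
$l{\left(w,x \right)} = -23$ ($l{\left(w,x \right)} = -15 - 8 = -23$)
$d{\left(p,Z \right)} = Z p$
$g{\left(a,m \right)} = -20$ ($g{\left(a,m \right)} = \left(-4\right) 5 = -20$)
$\frac{l{\left(j{\left(1,5 \right)},-24 \right)}}{g{\left(-27,8 \right)}} = - \frac{23}{-20} = \left(-23\right) \left(- \frac{1}{20}\right) = \frac{23}{20}$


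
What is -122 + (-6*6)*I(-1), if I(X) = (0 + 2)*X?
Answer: -50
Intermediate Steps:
I(X) = 2*X
-122 + (-6*6)*I(-1) = -122 + (-6*6)*(2*(-1)) = -122 - 36*(-2) = -122 + 72 = -50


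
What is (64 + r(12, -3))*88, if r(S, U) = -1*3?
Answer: 5368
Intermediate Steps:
r(S, U) = -3
(64 + r(12, -3))*88 = (64 - 3)*88 = 61*88 = 5368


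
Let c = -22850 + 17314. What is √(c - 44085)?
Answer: I*√49621 ≈ 222.76*I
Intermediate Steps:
c = -5536
√(c - 44085) = √(-5536 - 44085) = √(-49621) = I*√49621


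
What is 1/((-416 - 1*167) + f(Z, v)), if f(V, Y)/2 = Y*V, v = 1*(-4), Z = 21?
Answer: -1/751 ≈ -0.0013316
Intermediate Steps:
v = -4
f(V, Y) = 2*V*Y (f(V, Y) = 2*(Y*V) = 2*(V*Y) = 2*V*Y)
1/((-416 - 1*167) + f(Z, v)) = 1/((-416 - 1*167) + 2*21*(-4)) = 1/((-416 - 167) - 168) = 1/(-583 - 168) = 1/(-751) = -1/751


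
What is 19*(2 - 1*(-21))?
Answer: 437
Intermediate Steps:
19*(2 - 1*(-21)) = 19*(2 + 21) = 19*23 = 437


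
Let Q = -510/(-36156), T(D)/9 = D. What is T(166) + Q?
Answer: 9002929/6026 ≈ 1494.0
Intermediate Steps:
T(D) = 9*D
Q = 85/6026 (Q = -510*(-1/36156) = 85/6026 ≈ 0.014106)
T(166) + Q = 9*166 + 85/6026 = 1494 + 85/6026 = 9002929/6026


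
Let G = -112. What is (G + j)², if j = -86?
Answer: 39204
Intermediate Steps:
(G + j)² = (-112 - 86)² = (-198)² = 39204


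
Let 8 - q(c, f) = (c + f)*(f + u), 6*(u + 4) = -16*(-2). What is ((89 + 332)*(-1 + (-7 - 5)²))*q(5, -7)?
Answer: -602030/3 ≈ -2.0068e+5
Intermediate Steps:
u = 4/3 (u = -4 + (-16*(-2))/6 = -4 + (-4*(-8))/6 = -4 + (⅙)*32 = -4 + 16/3 = 4/3 ≈ 1.3333)
q(c, f) = 8 - (4/3 + f)*(c + f) (q(c, f) = 8 - (c + f)*(f + 4/3) = 8 - (c + f)*(4/3 + f) = 8 - (4/3 + f)*(c + f))
((89 + 332)*(-1 + (-7 - 5)²))*q(5, -7) = ((89 + 332)*(-1 + (-7 - 5)²))*(8 - 1*(-7)² - 4/3*5 - 4/3*(-7) - 1*5*(-7)) = (421*(-1 + (-12)²))*(8 - 1*49 - 20/3 + 28/3 + 35) = (421*(-1 + 144))*(8 - 49 - 20/3 + 28/3 + 35) = (421*143)*(-10/3) = 60203*(-10/3) = -602030/3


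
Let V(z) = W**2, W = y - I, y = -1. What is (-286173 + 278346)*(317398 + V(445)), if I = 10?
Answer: -2485221213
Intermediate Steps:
W = -11 (W = -1 - 1*10 = -1 - 10 = -11)
V(z) = 121 (V(z) = (-11)**2 = 121)
(-286173 + 278346)*(317398 + V(445)) = (-286173 + 278346)*(317398 + 121) = -7827*317519 = -2485221213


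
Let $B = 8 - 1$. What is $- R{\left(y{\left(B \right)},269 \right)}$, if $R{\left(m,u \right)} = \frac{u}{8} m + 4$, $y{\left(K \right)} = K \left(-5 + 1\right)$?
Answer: $\frac{1875}{2} \approx 937.5$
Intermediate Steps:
$B = 7$
$y{\left(K \right)} = - 4 K$ ($y{\left(K \right)} = K \left(-4\right) = - 4 K$)
$R{\left(m,u \right)} = 4 + \frac{m u}{8}$ ($R{\left(m,u \right)} = u \frac{1}{8} m + 4 = \frac{u}{8} m + 4 = \frac{m u}{8} + 4 = 4 + \frac{m u}{8}$)
$- R{\left(y{\left(B \right)},269 \right)} = - (4 + \frac{1}{8} \left(\left(-4\right) 7\right) 269) = - (4 + \frac{1}{8} \left(-28\right) 269) = - (4 - \frac{1883}{2}) = \left(-1\right) \left(- \frac{1875}{2}\right) = \frac{1875}{2}$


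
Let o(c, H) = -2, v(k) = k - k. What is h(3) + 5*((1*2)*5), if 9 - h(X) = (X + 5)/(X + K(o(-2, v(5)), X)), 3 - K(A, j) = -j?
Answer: 523/9 ≈ 58.111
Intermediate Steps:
v(k) = 0
K(A, j) = 3 + j (K(A, j) = 3 - (-1)*j = 3 + j)
h(X) = 9 - (5 + X)/(3 + 2*X) (h(X) = 9 - (X + 5)/(X + (3 + X)) = 9 - (5 + X)/(3 + 2*X))
h(3) + 5*((1*2)*5) = (22 + 17*3)/(3 + 2*3) + 5*((1*2)*5) = (22 + 51)/(3 + 6) + 5*(2*5) = 73/9 + 5*10 = (1/9)*73 + 50 = 73/9 + 50 = 523/9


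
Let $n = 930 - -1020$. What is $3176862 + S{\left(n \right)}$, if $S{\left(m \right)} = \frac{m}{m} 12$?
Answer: $3176874$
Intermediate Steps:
$n = 1950$ ($n = 930 + 1020 = 1950$)
$S{\left(m \right)} = 12$ ($S{\left(m \right)} = 1 \cdot 12 = 12$)
$3176862 + S{\left(n \right)} = 3176862 + 12 = 3176874$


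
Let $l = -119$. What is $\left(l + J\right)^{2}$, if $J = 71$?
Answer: $2304$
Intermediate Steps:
$\left(l + J\right)^{2} = \left(-119 + 71\right)^{2} = \left(-48\right)^{2} = 2304$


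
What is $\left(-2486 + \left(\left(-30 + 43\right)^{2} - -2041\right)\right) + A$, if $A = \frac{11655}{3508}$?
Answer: $- \frac{956553}{3508} \approx -272.68$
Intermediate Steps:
$A = \frac{11655}{3508}$ ($A = 11655 \cdot \frac{1}{3508} = \frac{11655}{3508} \approx 3.3224$)
$\left(-2486 + \left(\left(-30 + 43\right)^{2} - -2041\right)\right) + A = \left(-2486 + \left(\left(-30 + 43\right)^{2} - -2041\right)\right) + \frac{11655}{3508} = \left(-2486 + \left(13^{2} + 2041\right)\right) + \frac{11655}{3508} = \left(-2486 + \left(169 + 2041\right)\right) + \frac{11655}{3508} = \left(-2486 + 2210\right) + \frac{11655}{3508} = -276 + \frac{11655}{3508} = - \frac{956553}{3508}$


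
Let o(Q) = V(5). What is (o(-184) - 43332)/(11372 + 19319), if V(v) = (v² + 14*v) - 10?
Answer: -43247/30691 ≈ -1.4091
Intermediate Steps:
V(v) = -10 + v² + 14*v
o(Q) = 85 (o(Q) = -10 + 5² + 14*5 = -10 + 25 + 70 = 85)
(o(-184) - 43332)/(11372 + 19319) = (85 - 43332)/(11372 + 19319) = -43247/30691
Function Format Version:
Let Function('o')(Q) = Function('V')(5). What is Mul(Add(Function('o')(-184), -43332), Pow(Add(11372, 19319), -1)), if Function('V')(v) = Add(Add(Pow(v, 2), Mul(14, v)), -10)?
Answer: Rational(-43247, 30691) ≈ -1.4091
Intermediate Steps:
Function('V')(v) = Add(-10, Pow(v, 2), Mul(14, v))
Function('o')(Q) = 85 (Function('o')(Q) = Add(-10, Pow(5, 2), Mul(14, 5)) = Add(-10, 25, 70) = 85)
Mul(Add(Function('o')(-184), -43332), Pow(Add(11372, 19319), -1)) = Mul(Add(85, -43332), Pow(Add(11372, 19319), -1)) = Mul(-43247, Pow(30691, -1)) = Mul(-43247, Rational(1, 30691)) = Rational(-43247, 30691)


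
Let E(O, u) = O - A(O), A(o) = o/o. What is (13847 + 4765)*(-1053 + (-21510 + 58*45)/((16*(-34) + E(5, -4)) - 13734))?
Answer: -15522017148/793 ≈ -1.9574e+7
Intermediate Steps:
A(o) = 1
E(O, u) = -1 + O (E(O, u) = O - 1*1 = O - 1 = -1 + O)
(13847 + 4765)*(-1053 + (-21510 + 58*45)/((16*(-34) + E(5, -4)) - 13734)) = (13847 + 4765)*(-1053 + (-21510 + 58*45)/((16*(-34) + (-1 + 5)) - 13734)) = 18612*(-1053 + (-21510 + 2610)/((-544 + 4) - 13734)) = 18612*(-1053 - 18900/(-540 - 13734)) = 18612*(-1053 - 18900/(-14274)) = 18612*(-1053 - 18900*(-1/14274)) = 18612*(-1053 + 1050/793) = 18612*(-833979/793) = -15522017148/793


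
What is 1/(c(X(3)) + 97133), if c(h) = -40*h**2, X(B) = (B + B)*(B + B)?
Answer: 1/45293 ≈ 2.2078e-5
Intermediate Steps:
X(B) = 4*B**2 (X(B) = (2*B)*(2*B) = 4*B**2)
1/(c(X(3)) + 97133) = 1/(-40*(4*3**2)**2 + 97133) = 1/(-40*(4*9)**2 + 97133) = 1/(-40*36**2 + 97133) = 1/(-40*1296 + 97133) = 1/(-51840 + 97133) = 1/45293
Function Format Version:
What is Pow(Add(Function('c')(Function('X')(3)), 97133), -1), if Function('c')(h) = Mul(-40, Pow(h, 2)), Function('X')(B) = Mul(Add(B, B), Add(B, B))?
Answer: Rational(1, 45293) ≈ 2.2078e-5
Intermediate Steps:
Function('X')(B) = Mul(4, Pow(B, 2)) (Function('X')(B) = Mul(Mul(2, B), Mul(2, B)) = Mul(4, Pow(B, 2)))
Pow(Add(Function('c')(Function('X')(3)), 97133), -1) = Pow(Add(Mul(-40, Pow(Mul(4, Pow(3, 2)), 2)), 97133), -1) = Pow(Add(Mul(-40, Pow(Mul(4, 9), 2)), 97133), -1) = Pow(Add(Mul(-40, Pow(36, 2)), 97133), -1) = Pow(Add(Mul(-40, 1296), 97133), -1) = Pow(Add(-51840, 97133), -1) = Pow(45293, -1) = Rational(1, 45293)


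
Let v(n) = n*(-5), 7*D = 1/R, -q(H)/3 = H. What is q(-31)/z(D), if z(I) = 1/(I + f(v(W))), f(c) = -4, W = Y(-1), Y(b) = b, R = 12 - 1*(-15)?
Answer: -23405/63 ≈ -371.51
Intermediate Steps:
R = 27 (R = 12 + 15 = 27)
W = -1
q(H) = -3*H
D = 1/189 (D = (⅐)/27 = (⅐)*(1/27) = 1/189 ≈ 0.0052910)
v(n) = -5*n
z(I) = 1/(-4 + I) (z(I) = 1/(I - 4) = 1/(-4 + I))
q(-31)/z(D) = (-3*(-31))/(1/(-4 + 1/189)) = 93/(1/(-755/189)) = 93/(-189/755) = 93*(-755/189) = -23405/63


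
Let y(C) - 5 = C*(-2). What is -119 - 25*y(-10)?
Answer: -744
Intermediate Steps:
y(C) = 5 - 2*C (y(C) = 5 + C*(-2) = 5 - 2*C)
-119 - 25*y(-10) = -119 - 25*(5 - 2*(-10)) = -119 - 25*(5 + 20) = -119 - 25*25 = -119 - 625 = -744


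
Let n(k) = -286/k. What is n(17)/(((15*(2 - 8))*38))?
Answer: 143/29070 ≈ 0.0049192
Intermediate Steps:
n(17)/(((15*(2 - 8))*38)) = (-286/17)/(((15*(2 - 8))*38)) = (-286*1/17)/(((15*(-6))*38)) = -286/(17*((-90*38))) = -286/17/(-3420) = -286/17*(-1/3420) = 143/29070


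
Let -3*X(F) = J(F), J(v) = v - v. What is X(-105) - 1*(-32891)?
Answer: 32891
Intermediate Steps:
J(v) = 0
X(F) = 0 (X(F) = -⅓*0 = 0)
X(-105) - 1*(-32891) = 0 - 1*(-32891) = 0 + 32891 = 32891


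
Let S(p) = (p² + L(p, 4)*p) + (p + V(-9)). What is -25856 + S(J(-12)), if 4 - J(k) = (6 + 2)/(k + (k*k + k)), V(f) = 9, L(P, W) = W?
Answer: -5807669/225 ≈ -25812.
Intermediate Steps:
J(k) = 4 - 8/(k² + 2*k) (J(k) = 4 - (6 + 2)/(k + (k*k + k)) = 4 - 8/(k + (k² + k)) = 4 - 8/(k + (k + k²)) = 4 - 8/(k² + 2*k))
S(p) = 9 + p² + 5*p (S(p) = (p² + 4*p) + (p + 9) = (p² + 4*p) + (9 + p) = 9 + p² + 5*p)
-25856 + S(J(-12)) = -25856 + (9 + (4*(-2 + (-12)² + 2*(-12))/(-12*(2 - 12)))² + 5*(4*(-2 + (-12)² + 2*(-12))/(-12*(2 - 12)))) = -25856 + (9 + (4*(-1/12)*(-2 + 144 - 24)/(-10))² + 5*(4*(-1/12)*(-2 + 144 - 24)/(-10))) = -25856 + (9 + (4*(-1/12)*(-⅒)*118)² + 5*(4*(-1/12)*(-⅒)*118)) = -25856 + (9 + (59/15)² + 5*(59/15)) = -25856 + (9 + 3481/225 + 59/3) = -25856 + 9931/225 = -5807669/225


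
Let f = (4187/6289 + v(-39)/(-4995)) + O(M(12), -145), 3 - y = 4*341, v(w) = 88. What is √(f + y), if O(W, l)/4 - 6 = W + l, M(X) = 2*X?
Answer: I*√199593780917373690/10471185 ≈ 42.666*I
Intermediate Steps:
O(W, l) = 24 + 4*W + 4*l (O(W, l) = 24 + 4*(W + l) = 24 + (4*W + 4*l) = 24 + 4*W + 4*l)
y = -1361 (y = 3 - 4*341 = 3 - 1*1364 = 3 - 1364 = -1361)
f = -14429874667/31413555 (f = (4187/6289 + 88/(-4995)) + (24 + 4*(2*12) + 4*(-145)) = (4187*(1/6289) + 88*(-1/4995)) + (24 + 4*24 - 580) = (4187/6289 - 88/4995) + (24 + 96 - 580) = 20360633/31413555 - 460 = -14429874667/31413555 ≈ -459.35)
√(f + y) = √(-14429874667/31413555 - 1361) = √(-57183723022/31413555) = I*√199593780917373690/10471185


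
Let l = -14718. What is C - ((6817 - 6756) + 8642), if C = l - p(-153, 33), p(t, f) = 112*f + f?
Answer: -27150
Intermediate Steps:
p(t, f) = 113*f
C = -18447 (C = -14718 - 113*33 = -14718 - 1*3729 = -14718 - 3729 = -18447)
C - ((6817 - 6756) + 8642) = -18447 - ((6817 - 6756) + 8642) = -18447 - (61 + 8642) = -18447 - 1*8703 = -18447 - 8703 = -27150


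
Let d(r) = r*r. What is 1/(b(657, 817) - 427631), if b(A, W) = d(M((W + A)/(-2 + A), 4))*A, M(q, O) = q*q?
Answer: -184062450625/75609427525578143 ≈ -2.4344e-6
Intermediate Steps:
M(q, O) = q**2
d(r) = r**2
b(A, W) = A*(A + W)**4/(-2 + A)**4 (b(A, W) = (((W + A)/(-2 + A))**2)**2*A = (((A + W)/(-2 + A))**2)**2*A = ((A + W)**2/(-2 + A)**2)**2*A = ((A + W)**4/(-2 + A)**4)*A = A*(A + W)**4/(-2 + A)**4)
1/(b(657, 817) - 427631) = 1/(657*(657 + 817)**4/(-2 + 657)**4 - 427631) = 1/(657*1474**4/655**4 - 427631) = 1/(657*(1/184062450625)*4720521000976 - 427631) = 1/(3101382297641232/184062450625 - 427631) = 1/(-75609427525578143/184062450625) = -184062450625/75609427525578143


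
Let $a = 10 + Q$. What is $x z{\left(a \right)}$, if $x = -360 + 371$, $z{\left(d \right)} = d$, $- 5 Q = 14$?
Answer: $\frac{396}{5} \approx 79.2$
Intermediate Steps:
$Q = - \frac{14}{5}$ ($Q = \left(- \frac{1}{5}\right) 14 = - \frac{14}{5} \approx -2.8$)
$a = \frac{36}{5}$ ($a = 10 - \frac{14}{5} = \frac{36}{5} \approx 7.2$)
$x = 11$
$x z{\left(a \right)} = 11 \cdot \frac{36}{5} = \frac{396}{5}$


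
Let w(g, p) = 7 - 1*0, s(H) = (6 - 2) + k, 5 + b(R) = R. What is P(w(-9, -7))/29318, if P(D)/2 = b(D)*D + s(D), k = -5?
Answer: 13/14659 ≈ 0.00088683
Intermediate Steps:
b(R) = -5 + R
s(H) = -1 (s(H) = (6 - 2) - 5 = 4 - 5 = -1)
w(g, p) = 7 (w(g, p) = 7 + 0 = 7)
P(D) = -2 + 2*D*(-5 + D) (P(D) = 2*((-5 + D)*D - 1) = 2*(D*(-5 + D) - 1) = 2*(-1 + D*(-5 + D)) = -2 + 2*D*(-5 + D))
P(w(-9, -7))/29318 = (-2 + 2*7*(-5 + 7))/29318 = (-2 + 2*7*2)*(1/29318) = (-2 + 28)*(1/29318) = 26*(1/29318) = 13/14659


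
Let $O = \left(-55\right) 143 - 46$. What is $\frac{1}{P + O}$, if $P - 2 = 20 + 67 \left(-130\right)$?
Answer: $- \frac{1}{16599} \approx -6.0245 \cdot 10^{-5}$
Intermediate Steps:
$P = -8688$ ($P = 2 + \left(20 + 67 \left(-130\right)\right) = 2 + \left(20 - 8710\right) = 2 - 8690 = -8688$)
$O = -7911$ ($O = -7865 - 46 = -7911$)
$\frac{1}{P + O} = \frac{1}{-8688 - 7911} = \frac{1}{-16599} = - \frac{1}{16599}$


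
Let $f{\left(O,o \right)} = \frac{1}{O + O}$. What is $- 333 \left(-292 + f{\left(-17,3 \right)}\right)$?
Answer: $\frac{3306357}{34} \approx 97246.0$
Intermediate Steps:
$f{\left(O,o \right)} = \frac{1}{2 O}$
$- 333 \left(-292 + f{\left(-17,3 \right)}\right) = - 333 \left(-292 + \frac{1}{2 \left(-17\right)}\right) = - 333 \left(-292 + \frac{1}{2} \left(- \frac{1}{17}\right)\right) = - 333 \left(-292 - \frac{1}{34}\right) = \left(-333\right) \left(- \frac{9929}{34}\right) = \frac{3306357}{34}$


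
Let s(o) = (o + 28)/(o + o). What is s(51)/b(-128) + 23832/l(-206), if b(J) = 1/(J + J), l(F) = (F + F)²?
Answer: -214404487/1082118 ≈ -198.13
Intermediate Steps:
l(F) = 4*F² (l(F) = (2*F)² = 4*F²)
s(o) = (28 + o)/(2*o) (s(o) = (28 + o)/((2*o)) = (28 + o)*(1/(2*o)) = (28 + o)/(2*o))
b(J) = 1/(2*J)
s(51)/b(-128) + 23832/l(-206) = ((½)*(28 + 51)/51)/(((½)/(-128))) + 23832/((4*(-206)²)) = ((½)*(1/51)*79)/(((½)*(-1/128))) + 23832/((4*42436)) = 79/(102*(-1/256)) + 23832/169744 = (79/102)*(-256) + 23832*(1/169744) = -10112/51 + 2979/21218 = -214404487/1082118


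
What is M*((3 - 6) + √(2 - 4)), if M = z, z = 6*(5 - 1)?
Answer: -72 + 24*I*√2 ≈ -72.0 + 33.941*I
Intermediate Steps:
z = 24 (z = 6*4 = 24)
M = 24
M*((3 - 6) + √(2 - 4)) = 24*((3 - 6) + √(2 - 4)) = 24*(-3 + √(-2)) = 24*(-3 + I*√2) = -72 + 24*I*√2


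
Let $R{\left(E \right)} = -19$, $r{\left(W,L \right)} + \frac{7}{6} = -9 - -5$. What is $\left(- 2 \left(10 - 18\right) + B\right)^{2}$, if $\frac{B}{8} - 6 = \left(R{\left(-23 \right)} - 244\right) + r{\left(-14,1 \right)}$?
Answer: $\frac{38987536}{9} \approx 4.332 \cdot 10^{6}$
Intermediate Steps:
$r{\left(W,L \right)} = - \frac{31}{6}$ ($r{\left(W,L \right)} = - \frac{7}{6} - 4 = - \frac{31}{6}$)
$B = - \frac{6292}{3}$ ($B = 48 + 8 \left(\left(-19 - 244\right) - \frac{31}{6}\right) = 48 + 8 \left(-263 - \frac{31}{6}\right) = 48 + 8 \left(- \frac{1609}{6}\right) = 48 - \frac{6436}{3} = - \frac{6292}{3} \approx -2097.3$)
$\left(- 2 \left(10 - 18\right) + B\right)^{2} = \left(- 2 \left(10 - 18\right) - \frac{6292}{3}\right)^{2} = \left(\left(-2\right) \left(-8\right) - \frac{6292}{3}\right)^{2} = \left(16 - \frac{6292}{3}\right)^{2} = \left(- \frac{6244}{3}\right)^{2} = \frac{38987536}{9}$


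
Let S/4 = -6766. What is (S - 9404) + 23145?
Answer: -13323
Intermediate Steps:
S = -27064 (S = 4*(-6766) = -27064)
(S - 9404) + 23145 = (-27064 - 9404) + 23145 = -36468 + 23145 = -13323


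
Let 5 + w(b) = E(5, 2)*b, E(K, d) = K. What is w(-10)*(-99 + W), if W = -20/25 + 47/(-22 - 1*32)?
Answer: 298991/54 ≈ 5536.9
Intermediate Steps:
W = -451/270 (W = -20*1/25 + 47/(-22 - 32) = -4/5 + 47/(-54) = -4/5 + 47*(-1/54) = -4/5 - 47/54 = -451/270 ≈ -1.6704)
w(b) = -5 + 5*b
w(-10)*(-99 + W) = (-5 + 5*(-10))*(-99 - 451/270) = (-5 - 50)*(-27181/270) = -55*(-27181/270) = 298991/54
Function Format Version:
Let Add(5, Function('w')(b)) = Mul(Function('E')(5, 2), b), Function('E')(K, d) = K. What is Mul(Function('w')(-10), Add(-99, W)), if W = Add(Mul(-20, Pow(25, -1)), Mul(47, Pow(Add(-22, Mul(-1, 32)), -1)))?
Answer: Rational(298991, 54) ≈ 5536.9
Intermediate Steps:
W = Rational(-451, 270) (W = Add(Mul(-20, Rational(1, 25)), Mul(47, Pow(Add(-22, -32), -1))) = Add(Rational(-4, 5), Mul(47, Pow(-54, -1))) = Add(Rational(-4, 5), Mul(47, Rational(-1, 54))) = Add(Rational(-4, 5), Rational(-47, 54)) = Rational(-451, 270) ≈ -1.6704)
Function('w')(b) = Add(-5, Mul(5, b))
Mul(Function('w')(-10), Add(-99, W)) = Mul(Add(-5, Mul(5, -10)), Add(-99, Rational(-451, 270))) = Mul(Add(-5, -50), Rational(-27181, 270)) = Mul(-55, Rational(-27181, 270)) = Rational(298991, 54)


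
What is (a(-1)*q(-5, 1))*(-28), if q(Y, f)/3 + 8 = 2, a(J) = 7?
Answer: 3528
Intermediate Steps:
q(Y, f) = -18 (q(Y, f) = -24 + 3*2 = -24 + 6 = -18)
(a(-1)*q(-5, 1))*(-28) = (7*(-18))*(-28) = -126*(-28) = 3528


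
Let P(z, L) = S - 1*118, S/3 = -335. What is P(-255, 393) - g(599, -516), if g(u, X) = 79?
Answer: -1202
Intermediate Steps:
S = -1005 (S = 3*(-335) = -1005)
P(z, L) = -1123 (P(z, L) = -1005 - 1*118 = -1005 - 118 = -1123)
P(-255, 393) - g(599, -516) = -1123 - 1*79 = -1123 - 79 = -1202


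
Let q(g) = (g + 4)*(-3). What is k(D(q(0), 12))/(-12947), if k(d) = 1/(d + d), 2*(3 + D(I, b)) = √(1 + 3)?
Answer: 1/51788 ≈ 1.9309e-5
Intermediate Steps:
q(g) = -12 - 3*g (q(g) = (4 + g)*(-3) = -12 - 3*g)
D(I, b) = -2 (D(I, b) = -3 + √(1 + 3)/2 = -3 + √4/2 = -3 + (½)*2 = -3 + 1 = -2)
k(d) = 1/(2*d)
k(D(q(0), 12))/(-12947) = ((½)/(-2))/(-12947) = ((½)*(-½))*(-1/12947) = -¼*(-1/12947) = 1/51788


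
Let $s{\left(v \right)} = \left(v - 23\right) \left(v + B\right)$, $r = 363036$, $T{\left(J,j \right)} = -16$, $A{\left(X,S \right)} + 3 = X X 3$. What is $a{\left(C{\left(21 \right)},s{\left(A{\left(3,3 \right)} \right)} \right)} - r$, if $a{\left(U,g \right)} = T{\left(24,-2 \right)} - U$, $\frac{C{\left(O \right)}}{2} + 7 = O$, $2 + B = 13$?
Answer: $-363080$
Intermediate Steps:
$B = 11$ ($B = -2 + 13 = 11$)
$A{\left(X,S \right)} = -3 + 3 X^{2}$ ($A{\left(X,S \right)} = -3 + X X 3 = -3 + X^{2} \cdot 3 = -3 + 3 X^{2}$)
$C{\left(O \right)} = -14 + 2 O$
$s{\left(v \right)} = \left(-23 + v\right) \left(11 + v\right)$ ($s{\left(v \right)} = \left(v - 23\right) \left(v + 11\right) = \left(-23 + v\right) \left(11 + v\right)$)
$a{\left(U,g \right)} = -16 - U$
$a{\left(C{\left(21 \right)},s{\left(A{\left(3,3 \right)} \right)} \right)} - r = \left(-16 - \left(-14 + 2 \cdot 21\right)\right) - 363036 = \left(-16 - \left(-14 + 42\right)\right) - 363036 = \left(-16 - 28\right) - 363036 = -44 - 363036 = -363080$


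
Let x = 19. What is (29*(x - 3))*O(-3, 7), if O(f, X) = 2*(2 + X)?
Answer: 8352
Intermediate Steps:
O(f, X) = 4 + 2*X
(29*(x - 3))*O(-3, 7) = (29*(19 - 3))*(4 + 2*7) = (29*16)*(4 + 14) = 464*18 = 8352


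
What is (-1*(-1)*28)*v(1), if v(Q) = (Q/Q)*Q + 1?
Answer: 56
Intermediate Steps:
v(Q) = 1 + Q (v(Q) = 1*Q + 1 = Q + 1 = 1 + Q)
(-1*(-1)*28)*v(1) = (-1*(-1)*28)*(1 + 1) = (1*28)*2 = 28*2 = 56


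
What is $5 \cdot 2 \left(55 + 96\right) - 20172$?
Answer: $-18662$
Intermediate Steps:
$5 \cdot 2 \left(55 + 96\right) - 20172 = 10 \cdot 151 - 20172 = 1510 - 20172 = -18662$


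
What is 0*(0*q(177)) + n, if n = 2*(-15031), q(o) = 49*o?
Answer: -30062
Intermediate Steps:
n = -30062
0*(0*q(177)) + n = 0*(0*(49*177)) - 30062 = 0*(0*8673) - 30062 = 0*0 - 30062 = 0 - 30062 = -30062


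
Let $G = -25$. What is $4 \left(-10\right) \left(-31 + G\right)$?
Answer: $2240$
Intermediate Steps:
$4 \left(-10\right) \left(-31 + G\right) = 4 \left(-10\right) \left(-31 - 25\right) = \left(-40\right) \left(-56\right) = 2240$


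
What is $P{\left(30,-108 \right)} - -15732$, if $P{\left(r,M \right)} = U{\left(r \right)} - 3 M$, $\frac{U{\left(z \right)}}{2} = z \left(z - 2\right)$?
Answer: $17736$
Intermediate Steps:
$U{\left(z \right)} = 2 z \left(-2 + z\right)$ ($U{\left(z \right)} = 2 z \left(z - 2\right) = 2 z \left(-2 + z\right)$)
$P{\left(r,M \right)} = - 3 M + 2 r \left(-2 + r\right)$ ($P{\left(r,M \right)} = 2 r \left(-2 + r\right) - 3 M = - 3 M + 2 r \left(-2 + r\right)$)
$P{\left(30,-108 \right)} - -15732 = \left(\left(-3\right) \left(-108\right) + 2 \cdot 30 \left(-2 + 30\right)\right) - -15732 = \left(324 + 2 \cdot 30 \cdot 28\right) + 15732 = \left(324 + 1680\right) + 15732 = 2004 + 15732 = 17736$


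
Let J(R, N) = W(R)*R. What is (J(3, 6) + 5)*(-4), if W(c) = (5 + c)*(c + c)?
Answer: -596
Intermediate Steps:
W(c) = 2*c*(5 + c) (W(c) = (5 + c)*(2*c) = 2*c*(5 + c))
J(R, N) = 2*R²*(5 + R) (J(R, N) = (2*R*(5 + R))*R = 2*R²*(5 + R))
(J(3, 6) + 5)*(-4) = (2*3²*(5 + 3) + 5)*(-4) = (2*9*8 + 5)*(-4) = (144 + 5)*(-4) = 149*(-4) = -596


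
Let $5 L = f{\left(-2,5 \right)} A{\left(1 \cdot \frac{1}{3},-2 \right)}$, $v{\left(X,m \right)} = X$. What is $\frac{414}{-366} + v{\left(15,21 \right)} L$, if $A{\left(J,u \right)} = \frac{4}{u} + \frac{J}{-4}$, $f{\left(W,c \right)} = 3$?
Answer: $- \frac{4851}{244} \approx -19.881$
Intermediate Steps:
$A{\left(J,u \right)} = \frac{4}{u} - \frac{J}{4}$ ($A{\left(J,u \right)} = \frac{4}{u} + J \left(- \frac{1}{4}\right) = \frac{4}{u} - \frac{J}{4}$)
$L = - \frac{5}{4}$ ($L = \frac{3 \left(\frac{4}{-2} - \frac{1 \cdot \frac{1}{3}}{4}\right)}{5} = \frac{3 \left(4 \left(- \frac{1}{2}\right) - \frac{1 \cdot \frac{1}{3}}{4}\right)}{5} = \frac{3 \left(-2 - \frac{1}{12}\right)}{5} = \frac{3 \left(- \frac{25}{12}\right)}{5} = \frac{1}{5} \left(- \frac{25}{4}\right) = - \frac{5}{4} \approx -1.25$)
$\frac{414}{-366} + v{\left(15,21 \right)} L = \frac{414}{-366} + 15 \left(- \frac{5}{4}\right) = 414 \left(- \frac{1}{366}\right) - \frac{75}{4} = - \frac{69}{61} - \frac{75}{4} = - \frac{4851}{244}$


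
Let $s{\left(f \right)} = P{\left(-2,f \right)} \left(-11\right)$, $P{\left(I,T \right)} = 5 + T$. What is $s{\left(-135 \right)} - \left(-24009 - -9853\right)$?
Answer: $15586$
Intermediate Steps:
$s{\left(f \right)} = -55 - 11 f$ ($s{\left(f \right)} = \left(5 + f\right) \left(-11\right) = -55 - 11 f$)
$s{\left(-135 \right)} - \left(-24009 - -9853\right) = \left(-55 - -1485\right) - \left(-24009 - -9853\right) = \left(-55 + 1485\right) - \left(-24009 + 9853\right) = 1430 - -14156 = 1430 + 14156 = 15586$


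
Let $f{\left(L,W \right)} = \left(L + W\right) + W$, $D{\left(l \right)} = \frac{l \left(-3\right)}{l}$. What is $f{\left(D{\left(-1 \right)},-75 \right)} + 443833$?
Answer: $443680$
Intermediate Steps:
$D{\left(l \right)} = -3$ ($D{\left(l \right)} = \frac{\left(-3\right) l}{l} = -3$)
$f{\left(L,W \right)} = L + 2 W$
$f{\left(D{\left(-1 \right)},-75 \right)} + 443833 = \left(-3 + 2 \left(-75\right)\right) + 443833 = \left(-3 - 150\right) + 443833 = -153 + 443833 = 443680$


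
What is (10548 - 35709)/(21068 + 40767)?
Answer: -25161/61835 ≈ -0.40691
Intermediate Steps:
(10548 - 35709)/(21068 + 40767) = -25161/61835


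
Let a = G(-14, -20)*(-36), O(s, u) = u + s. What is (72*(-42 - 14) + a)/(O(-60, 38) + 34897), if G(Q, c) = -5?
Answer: -428/3875 ≈ -0.11045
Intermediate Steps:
O(s, u) = s + u
a = 180 (a = -5*(-36) = 180)
(72*(-42 - 14) + a)/(O(-60, 38) + 34897) = (72*(-42 - 14) + 180)/((-60 + 38) + 34897) = (72*(-56) + 180)/(-22 + 34897) = (-4032 + 180)/34875 = -3852*1/34875 = -428/3875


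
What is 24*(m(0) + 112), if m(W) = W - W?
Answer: 2688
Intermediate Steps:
m(W) = 0
24*(m(0) + 112) = 24*(0 + 112) = 24*112 = 2688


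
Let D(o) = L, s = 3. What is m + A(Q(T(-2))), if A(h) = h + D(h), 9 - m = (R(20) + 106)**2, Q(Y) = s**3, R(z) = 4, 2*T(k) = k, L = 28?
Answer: -12036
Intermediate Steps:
D(o) = 28
T(k) = k/2
Q(Y) = 27 (Q(Y) = 3**3 = 27)
m = -12091 (m = 9 - (4 + 106)**2 = 9 - 1*110**2 = 9 - 1*12100 = 9 - 12100 = -12091)
A(h) = 28 + h (A(h) = h + 28 = 28 + h)
m + A(Q(T(-2))) = -12091 + (28 + 27) = -12091 + 55 = -12036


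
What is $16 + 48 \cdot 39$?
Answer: $1888$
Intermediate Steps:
$16 + 48 \cdot 39 = 16 + 1872 = 1888$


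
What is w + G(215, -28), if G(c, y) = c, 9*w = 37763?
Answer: 39698/9 ≈ 4410.9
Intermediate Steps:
w = 37763/9 (w = (⅑)*37763 = 37763/9 ≈ 4195.9)
w + G(215, -28) = 37763/9 + 215 = 39698/9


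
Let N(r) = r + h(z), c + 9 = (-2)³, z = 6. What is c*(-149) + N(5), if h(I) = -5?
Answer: 2533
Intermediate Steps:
c = -17 (c = -9 + (-2)³ = -9 - 8 = -17)
N(r) = -5 + r (N(r) = r - 5 = -5 + r)
c*(-149) + N(5) = -17*(-149) + (-5 + 5) = 2533 + 0 = 2533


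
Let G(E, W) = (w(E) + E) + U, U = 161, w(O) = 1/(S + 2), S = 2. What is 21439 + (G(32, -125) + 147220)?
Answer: 675409/4 ≈ 1.6885e+5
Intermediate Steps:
w(O) = ¼ (w(O) = 1/(2 + 2) = 1/4 = ¼)
G(E, W) = 645/4 + E (G(E, W) = (¼ + E) + 161 = 645/4 + E)
21439 + (G(32, -125) + 147220) = 21439 + ((645/4 + 32) + 147220) = 21439 + (773/4 + 147220) = 21439 + 589653/4 = 675409/4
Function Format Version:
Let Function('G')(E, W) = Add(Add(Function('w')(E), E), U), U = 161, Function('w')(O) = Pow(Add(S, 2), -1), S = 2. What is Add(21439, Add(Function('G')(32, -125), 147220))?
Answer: Rational(675409, 4) ≈ 1.6885e+5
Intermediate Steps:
Function('w')(O) = Rational(1, 4) (Function('w')(O) = Pow(Add(2, 2), -1) = Pow(4, -1) = Rational(1, 4))
Function('G')(E, W) = Add(Rational(645, 4), E) (Function('G')(E, W) = Add(Add(Rational(1, 4), E), 161) = Add(Rational(645, 4), E))
Add(21439, Add(Function('G')(32, -125), 147220)) = Add(21439, Add(Add(Rational(645, 4), 32), 147220)) = Add(21439, Add(Rational(773, 4), 147220)) = Add(21439, Rational(589653, 4)) = Rational(675409, 4)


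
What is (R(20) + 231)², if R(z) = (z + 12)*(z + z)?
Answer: 2283121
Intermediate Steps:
R(z) = 2*z*(12 + z) (R(z) = (12 + z)*(2*z) = 2*z*(12 + z))
(R(20) + 231)² = (2*20*(12 + 20) + 231)² = (2*20*32 + 231)² = (1280 + 231)² = 1511² = 2283121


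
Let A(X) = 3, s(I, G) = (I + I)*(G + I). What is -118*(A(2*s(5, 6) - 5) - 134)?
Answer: 15458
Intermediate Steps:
s(I, G) = 2*I*(G + I) (s(I, G) = (2*I)*(G + I) = 2*I*(G + I))
-118*(A(2*s(5, 6) - 5) - 134) = -118*(3 - 134) = -118*(-131) = 15458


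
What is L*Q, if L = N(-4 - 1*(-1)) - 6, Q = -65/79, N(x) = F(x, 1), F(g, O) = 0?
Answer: 390/79 ≈ 4.9367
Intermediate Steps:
N(x) = 0
Q = -65/79 (Q = -65*1/79 = -65/79 ≈ -0.82278)
L = -6 (L = 0 - 6 = -6)
L*Q = -6*(-65/79) = 390/79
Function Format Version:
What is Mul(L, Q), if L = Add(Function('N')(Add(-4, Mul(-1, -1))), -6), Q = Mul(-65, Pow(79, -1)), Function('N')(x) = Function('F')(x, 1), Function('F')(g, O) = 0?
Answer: Rational(390, 79) ≈ 4.9367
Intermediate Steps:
Function('N')(x) = 0
Q = Rational(-65, 79) (Q = Mul(-65, Rational(1, 79)) = Rational(-65, 79) ≈ -0.82278)
L = -6 (L = Add(0, -6) = -6)
Mul(L, Q) = Mul(-6, Rational(-65, 79)) = Rational(390, 79)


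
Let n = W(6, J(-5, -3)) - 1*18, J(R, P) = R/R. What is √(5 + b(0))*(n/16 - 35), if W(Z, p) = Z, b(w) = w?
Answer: -143*√5/4 ≈ -79.939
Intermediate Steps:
J(R, P) = 1
n = -12 (n = 6 - 1*18 = 6 - 18 = -12)
√(5 + b(0))*(n/16 - 35) = √(5 + 0)*(-12/16 - 35) = √5*(-12*1/16 - 35) = √5*(-¾ - 35) = √5*(-143/4) = -143*√5/4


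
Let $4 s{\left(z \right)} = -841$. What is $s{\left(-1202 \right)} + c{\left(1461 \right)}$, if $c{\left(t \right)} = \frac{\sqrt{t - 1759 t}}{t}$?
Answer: $- \frac{841}{4} + \frac{i \sqrt{285382}}{487} \approx -210.25 + 1.0969 i$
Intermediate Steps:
$s{\left(z \right)} = - \frac{841}{4}$ ($s{\left(z \right)} = \frac{1}{4} \left(-841\right) = - \frac{841}{4}$)
$c{\left(t \right)} = \frac{\sqrt{1758} \sqrt{- t}}{t}$ ($c{\left(t \right)} = \frac{\sqrt{- 1758 t}}{t} = \frac{\sqrt{1758} \sqrt{- t}}{t}$)
$s{\left(-1202 \right)} + c{\left(1461 \right)} = - \frac{841}{4} - \frac{\sqrt{1758}}{i \sqrt{1461}} = - \frac{841}{4} - \sqrt{1758} \left(- \frac{i \sqrt{1461}}{1461}\right) = - \frac{841}{4} + \frac{i \sqrt{285382}}{487}$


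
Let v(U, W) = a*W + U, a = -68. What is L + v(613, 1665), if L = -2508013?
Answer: -2620620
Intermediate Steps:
v(U, W) = U - 68*W (v(U, W) = -68*W + U = U - 68*W)
L + v(613, 1665) = -2508013 + (613 - 68*1665) = -2508013 + (613 - 113220) = -2508013 - 112607 = -2620620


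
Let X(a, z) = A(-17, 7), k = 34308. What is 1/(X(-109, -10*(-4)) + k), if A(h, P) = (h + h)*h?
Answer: 1/34886 ≈ 2.8665e-5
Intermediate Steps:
A(h, P) = 2*h**2 (A(h, P) = (2*h)*h = 2*h**2)
X(a, z) = 578 (X(a, z) = 2*(-17)**2 = 2*289 = 578)
1/(X(-109, -10*(-4)) + k) = 1/(578 + 34308) = 1/34886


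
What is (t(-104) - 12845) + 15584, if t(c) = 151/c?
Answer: 284705/104 ≈ 2737.5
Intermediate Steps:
(t(-104) - 12845) + 15584 = (151/(-104) - 12845) + 15584 = (151*(-1/104) - 12845) + 15584 = (-151/104 - 12845) + 15584 = -1336031/104 + 15584 = 284705/104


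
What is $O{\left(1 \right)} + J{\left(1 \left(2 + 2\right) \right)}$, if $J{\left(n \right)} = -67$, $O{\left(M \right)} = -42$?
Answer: $-109$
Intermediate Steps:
$O{\left(1 \right)} + J{\left(1 \left(2 + 2\right) \right)} = -42 - 67 = -109$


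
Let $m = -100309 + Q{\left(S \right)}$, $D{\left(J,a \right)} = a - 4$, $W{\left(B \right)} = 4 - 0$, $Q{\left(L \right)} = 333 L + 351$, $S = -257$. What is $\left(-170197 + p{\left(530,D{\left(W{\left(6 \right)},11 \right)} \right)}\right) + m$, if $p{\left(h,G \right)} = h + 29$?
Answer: $-355177$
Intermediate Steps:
$Q{\left(L \right)} = 351 + 333 L$
$W{\left(B \right)} = 4$ ($W{\left(B \right)} = 4 + 0 = 4$)
$D{\left(J,a \right)} = -4 + a$
$p{\left(h,G \right)} = 29 + h$
$m = -185539$ ($m = -100309 + \left(351 + 333 \left(-257\right)\right) = -100309 + \left(351 - 85581\right) = -100309 - 85230 = -185539$)
$\left(-170197 + p{\left(530,D{\left(W{\left(6 \right)},11 \right)} \right)}\right) + m = \left(-170197 + \left(29 + 530\right)\right) - 185539 = \left(-170197 + 559\right) - 185539 = -169638 - 185539 = -355177$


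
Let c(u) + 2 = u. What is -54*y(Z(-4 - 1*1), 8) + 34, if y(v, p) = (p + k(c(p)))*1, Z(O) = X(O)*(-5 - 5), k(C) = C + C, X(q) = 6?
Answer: -1046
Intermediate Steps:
c(u) = -2 + u
k(C) = 2*C
Z(O) = -60 (Z(O) = 6*(-5 - 5) = 6*(-10) = -60)
y(v, p) = -4 + 3*p (y(v, p) = (p + 2*(-2 + p))*1 = (p + (-4 + 2*p))*1 = (-4 + 3*p)*1 = -4 + 3*p)
-54*y(Z(-4 - 1*1), 8) + 34 = -54*(-4 + 3*8) + 34 = -54*(-4 + 24) + 34 = -54*20 + 34 = -1080 + 34 = -1046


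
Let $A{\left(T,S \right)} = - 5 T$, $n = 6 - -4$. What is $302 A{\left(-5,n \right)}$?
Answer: $7550$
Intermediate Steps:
$n = 10$ ($n = 6 + 4 = 10$)
$302 A{\left(-5,n \right)} = 302 \left(\left(-5\right) \left(-5\right)\right) = 302 \cdot 25 = 7550$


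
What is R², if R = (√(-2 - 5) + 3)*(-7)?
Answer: 98 + 294*I*√7 ≈ 98.0 + 777.85*I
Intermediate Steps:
R = -21 - 7*I*√7 (R = (√(-7) + 3)*(-7) = (I*√7 + 3)*(-7) = (3 + I*√7)*(-7) = -21 - 7*I*√7 ≈ -21.0 - 18.52*I)
R² = (-21 - 7*I*√7)²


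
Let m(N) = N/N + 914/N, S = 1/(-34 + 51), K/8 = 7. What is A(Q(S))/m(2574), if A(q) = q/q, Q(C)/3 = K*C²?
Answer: 1287/1744 ≈ 0.73796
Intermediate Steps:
K = 56 (K = 8*7 = 56)
S = 1/17 ≈ 0.058824
Q(C) = 168*C² (Q(C) = 3*(56*C²) = 168*C²)
A(q) = 1
m(N) = 1 + 914/N
A(Q(S))/m(2574) = 1/((914 + 2574)/2574) = 1/((1/2574)*3488) = 1/(1744/1287) = 1*(1287/1744) = 1287/1744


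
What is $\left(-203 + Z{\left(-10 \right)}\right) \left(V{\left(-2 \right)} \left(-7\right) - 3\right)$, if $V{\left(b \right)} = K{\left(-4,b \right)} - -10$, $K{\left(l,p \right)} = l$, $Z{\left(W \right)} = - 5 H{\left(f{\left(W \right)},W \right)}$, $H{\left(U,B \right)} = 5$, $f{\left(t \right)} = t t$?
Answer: $10260$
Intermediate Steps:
$f{\left(t \right)} = t^{2}$
$Z{\left(W \right)} = -25$ ($Z{\left(W \right)} = \left(-5\right) 5 = -25$)
$V{\left(b \right)} = 6$ ($V{\left(b \right)} = -4 - -10 = -4 + 10 = 6$)
$\left(-203 + Z{\left(-10 \right)}\right) \left(V{\left(-2 \right)} \left(-7\right) - 3\right) = \left(-203 - 25\right) \left(6 \left(-7\right) - 3\right) = - 228 \left(-42 - 3\right) = \left(-228\right) \left(-45\right) = 10260$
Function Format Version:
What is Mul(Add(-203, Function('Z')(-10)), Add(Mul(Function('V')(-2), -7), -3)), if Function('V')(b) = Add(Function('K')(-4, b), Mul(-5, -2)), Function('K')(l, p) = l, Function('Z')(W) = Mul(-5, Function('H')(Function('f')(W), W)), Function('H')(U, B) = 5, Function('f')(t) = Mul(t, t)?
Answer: 10260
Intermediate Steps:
Function('f')(t) = Pow(t, 2)
Function('Z')(W) = -25 (Function('Z')(W) = Mul(-5, 5) = -25)
Function('V')(b) = 6 (Function('V')(b) = Add(-4, Mul(-5, -2)) = Add(-4, 10) = 6)
Mul(Add(-203, Function('Z')(-10)), Add(Mul(Function('V')(-2), -7), -3)) = Mul(Add(-203, -25), Add(Mul(6, -7), -3)) = Mul(-228, Add(-42, -3)) = Mul(-228, -45) = 10260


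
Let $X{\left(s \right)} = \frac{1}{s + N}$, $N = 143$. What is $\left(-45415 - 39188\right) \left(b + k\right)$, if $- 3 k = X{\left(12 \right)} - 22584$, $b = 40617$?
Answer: $- \frac{631347744224}{155} \approx -4.0732 \cdot 10^{9}$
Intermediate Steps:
$X{\left(s \right)} = \frac{1}{143 + s}$ ($X{\left(s \right)} = \frac{1}{s + 143} = \frac{1}{143 + s}$)
$k = \frac{3500519}{465}$ ($k = - \frac{\frac{1}{143 + 12} - 22584}{3} = - \frac{\frac{1}{155} - 22584}{3} = \left(- \frac{1}{3}\right) \left(- \frac{3500519}{155}\right) = \frac{3500519}{465} \approx 7528.0$)
$\left(-45415 - 39188\right) \left(b + k\right) = \left(-45415 - 39188\right) \left(40617 + \frac{3500519}{465}\right) = \left(-84603\right) \frac{22387424}{465} = - \frac{631347744224}{155}$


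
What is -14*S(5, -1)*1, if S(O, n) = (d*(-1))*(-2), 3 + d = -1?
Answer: 112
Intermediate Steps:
d = -4 (d = -3 - 1 = -4)
S(O, n) = -8 (S(O, n) = -4*(-1)*(-2) = 4*(-2) = -8)
-14*S(5, -1)*1 = -14*(-8)*1 = 112*1 = 112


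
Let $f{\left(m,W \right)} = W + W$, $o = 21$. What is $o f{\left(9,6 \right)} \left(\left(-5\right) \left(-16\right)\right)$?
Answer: $20160$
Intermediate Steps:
$f{\left(m,W \right)} = 2 W$
$o f{\left(9,6 \right)} \left(\left(-5\right) \left(-16\right)\right) = 21 \cdot 2 \cdot 6 \left(\left(-5\right) \left(-16\right)\right) = 21 \cdot 12 \cdot 80 = 252 \cdot 80 = 20160$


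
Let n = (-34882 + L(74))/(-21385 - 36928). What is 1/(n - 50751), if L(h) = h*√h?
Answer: -172571969258653/8758096781769323537 + 4315162*√74/8758096781769323537 ≈ -1.9704e-5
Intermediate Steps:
L(h) = h^(3/2)
n = 34882/58313 - 74*√74/58313 (n = (-34882 + 74^(3/2))/(-21385 - 36928) = (-34882 + 74*√74)/(-58313) = (-34882 + 74*√74)*(-1/58313) = 34882/58313 - 74*√74/58313 ≈ 0.58727)
1/(n - 50751) = 1/((34882/58313 - 74*√74/58313) - 50751) = 1/(-2959408181/58313 - 74*√74/58313)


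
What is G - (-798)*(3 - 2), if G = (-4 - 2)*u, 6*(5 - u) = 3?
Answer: 771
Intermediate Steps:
u = 9/2 (u = 5 - ⅙*3 = 5 - ½ = 9/2 ≈ 4.5000)
G = -27 (G = (-4 - 2)*(9/2) = -6*9/2 = -27)
G - (-798)*(3 - 2) = -27 - (-798)*(3 - 2) = -27 - (-798) = -27 - 133*(-6) = -27 + 798 = 771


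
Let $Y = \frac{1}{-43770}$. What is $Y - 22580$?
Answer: $- \frac{988326601}{43770} \approx -22580.0$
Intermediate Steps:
$Y = - \frac{1}{43770} \approx -2.2847 \cdot 10^{-5}$
$Y - 22580 = - \frac{1}{43770} - 22580 = - \frac{988326601}{43770}$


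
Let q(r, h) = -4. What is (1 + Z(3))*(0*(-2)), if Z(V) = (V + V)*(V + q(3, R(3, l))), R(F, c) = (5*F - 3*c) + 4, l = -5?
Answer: 0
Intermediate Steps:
R(F, c) = 4 - 3*c + 5*F (R(F, c) = (-3*c + 5*F) + 4 = 4 - 3*c + 5*F)
Z(V) = 2*V*(-4 + V) (Z(V) = (V + V)*(V - 4) = (2*V)*(-4 + V) = 2*V*(-4 + V))
(1 + Z(3))*(0*(-2)) = (1 + 2*3*(-4 + 3))*(0*(-2)) = (1 + 2*3*(-1))*0 = (1 - 6)*0 = -5*0 = 0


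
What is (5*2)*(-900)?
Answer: -9000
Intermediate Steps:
(5*2)*(-900) = 10*(-900) = -9000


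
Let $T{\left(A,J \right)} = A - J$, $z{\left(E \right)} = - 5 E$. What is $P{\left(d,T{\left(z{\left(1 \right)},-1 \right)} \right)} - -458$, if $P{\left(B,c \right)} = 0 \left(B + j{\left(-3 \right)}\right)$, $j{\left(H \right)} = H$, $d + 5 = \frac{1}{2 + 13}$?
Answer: $458$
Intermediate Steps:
$d = - \frac{74}{15}$ ($d = -5 + \frac{1}{2 + 13} = -5 + \frac{1}{15} = - \frac{74}{15} \approx -4.9333$)
$P{\left(B,c \right)} = 0$ ($P{\left(B,c \right)} = 0 \left(B - 3\right) = 0 \left(-3 + B\right) = 0$)
$P{\left(d,T{\left(z{\left(1 \right)},-1 \right)} \right)} - -458 = 0 - -458 = 0 + 458 = 458$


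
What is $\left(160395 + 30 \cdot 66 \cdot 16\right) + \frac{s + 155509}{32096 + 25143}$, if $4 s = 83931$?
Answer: $\frac{43977429667}{228956} \approx 1.9208 \cdot 10^{5}$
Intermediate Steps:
$s = \frac{83931}{4}$ ($s = \frac{1}{4} \cdot 83931 = \frac{83931}{4} \approx 20983.0$)
$\left(160395 + 30 \cdot 66 \cdot 16\right) + \frac{s + 155509}{32096 + 25143} = \left(160395 + 30 \cdot 66 \cdot 16\right) + \frac{\frac{83931}{4} + 155509}{32096 + 25143} = \left(160395 + 1980 \cdot 16\right) + \frac{705967}{4 \cdot 57239} = \left(160395 + 31680\right) + \frac{705967}{4} \cdot \frac{1}{57239} = 192075 + \frac{705967}{228956} = \frac{43977429667}{228956}$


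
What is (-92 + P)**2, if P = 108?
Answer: 256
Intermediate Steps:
(-92 + P)**2 = (-92 + 108)**2 = 16**2 = 256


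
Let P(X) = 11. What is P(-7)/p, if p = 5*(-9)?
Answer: -11/45 ≈ -0.24444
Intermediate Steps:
p = -45
P(-7)/p = 11/(-45) = 11*(-1/45) = -11/45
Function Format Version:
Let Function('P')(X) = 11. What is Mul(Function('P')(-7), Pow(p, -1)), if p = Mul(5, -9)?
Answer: Rational(-11, 45) ≈ -0.24444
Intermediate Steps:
p = -45
Mul(Function('P')(-7), Pow(p, -1)) = Mul(11, Pow(-45, -1)) = Mul(11, Rational(-1, 45)) = Rational(-11, 45)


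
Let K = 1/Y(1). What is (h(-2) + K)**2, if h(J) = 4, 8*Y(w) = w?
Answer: 144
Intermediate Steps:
Y(w) = w/8
K = 8 (K = 1/((1/8)*1) = 1/(1/8) = 8)
(h(-2) + K)**2 = (4 + 8)**2 = 12**2 = 144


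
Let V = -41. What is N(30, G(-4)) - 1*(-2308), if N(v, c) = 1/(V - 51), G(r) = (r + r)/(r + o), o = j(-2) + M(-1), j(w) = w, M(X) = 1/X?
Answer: 212335/92 ≈ 2308.0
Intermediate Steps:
M(X) = 1/X
o = -3 (o = -2 + 1/(-1) = -2 - 1 = -3)
G(r) = 2*r/(-3 + r) (G(r) = (r + r)/(r - 3) = (2*r)/(-3 + r) = 2*r/(-3 + r))
N(v, c) = -1/92 (N(v, c) = 1/(-41 - 51) = 1/(-92) = -1/92)
N(30, G(-4)) - 1*(-2308) = -1/92 - 1*(-2308) = -1/92 + 2308 = 212335/92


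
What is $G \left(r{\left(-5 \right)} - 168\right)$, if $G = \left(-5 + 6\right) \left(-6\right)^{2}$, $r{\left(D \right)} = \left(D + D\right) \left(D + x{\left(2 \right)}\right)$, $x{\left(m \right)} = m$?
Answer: $-4968$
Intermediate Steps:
$r{\left(D \right)} = 2 D \left(2 + D\right)$ ($r{\left(D \right)} = \left(D + D\right) \left(D + 2\right) = 2 D \left(2 + D\right)$)
$G = 36$ ($G = 1 \cdot 36 = 36$)
$G \left(r{\left(-5 \right)} - 168\right) = 36 \left(2 \left(-5\right) \left(2 - 5\right) - 168\right) = 36 \left(2 \left(-5\right) \left(-3\right) - 168\right) = 36 \left(30 - 168\right) = 36 \left(-138\right) = -4968$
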